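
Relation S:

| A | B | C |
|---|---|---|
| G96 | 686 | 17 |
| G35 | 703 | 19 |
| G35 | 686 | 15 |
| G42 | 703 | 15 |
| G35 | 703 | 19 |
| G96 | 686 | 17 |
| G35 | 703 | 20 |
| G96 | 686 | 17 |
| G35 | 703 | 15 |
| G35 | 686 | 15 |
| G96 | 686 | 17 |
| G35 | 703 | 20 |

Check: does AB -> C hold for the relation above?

(A=G96, B=686): 4 rows → C = 17, 17, 17, 17 ✓
(A=G35, B=703): 5 rows → C takes values {19, 20, 15} — violation
(A=G35, B=686): 2 rows → C = 15, 15 ✓
(A=G42, B=703): 1 row → C = 15 ✓
Two rows agree on AB but differ on C, so AB -> C does not hold.

No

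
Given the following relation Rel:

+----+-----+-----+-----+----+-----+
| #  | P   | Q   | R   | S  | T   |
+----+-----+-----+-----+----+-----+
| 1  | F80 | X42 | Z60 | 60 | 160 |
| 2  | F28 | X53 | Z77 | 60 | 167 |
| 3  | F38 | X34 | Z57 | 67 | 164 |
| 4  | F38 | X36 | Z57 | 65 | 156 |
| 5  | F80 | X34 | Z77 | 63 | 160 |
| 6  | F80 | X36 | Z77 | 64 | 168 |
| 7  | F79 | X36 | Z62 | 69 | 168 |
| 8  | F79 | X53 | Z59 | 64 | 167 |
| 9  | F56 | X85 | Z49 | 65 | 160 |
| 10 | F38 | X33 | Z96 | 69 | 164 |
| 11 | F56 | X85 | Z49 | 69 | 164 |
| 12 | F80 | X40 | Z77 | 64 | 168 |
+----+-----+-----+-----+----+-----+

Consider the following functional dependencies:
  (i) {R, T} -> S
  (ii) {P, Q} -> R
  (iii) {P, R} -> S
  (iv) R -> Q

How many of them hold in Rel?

(i) {R, T} -> S: every LHS value maps to a single RHS value — holds.
(ii) {P, Q} -> R: every LHS value maps to a single RHS value — holds.
(iii) {P, R} -> S: (P=F38, R=Z57): rows 3, 4 → S takes values {67, 65} — violation; (P=F80, R=Z77): rows 5, 6, 12 → S takes values {63, 64} — violation; (P=F56, R=Z49): rows 9, 11 → S takes values {65, 69} — violation — fails.
(iv) R -> Q: R=Z77: rows 2, 5, 6, 12 → Q takes values {X53, X34, X36, X40} — violation; R=Z57: rows 3, 4 → Q takes values {X34, X36} — violation — fails.
2 of the 4 dependencies hold.

2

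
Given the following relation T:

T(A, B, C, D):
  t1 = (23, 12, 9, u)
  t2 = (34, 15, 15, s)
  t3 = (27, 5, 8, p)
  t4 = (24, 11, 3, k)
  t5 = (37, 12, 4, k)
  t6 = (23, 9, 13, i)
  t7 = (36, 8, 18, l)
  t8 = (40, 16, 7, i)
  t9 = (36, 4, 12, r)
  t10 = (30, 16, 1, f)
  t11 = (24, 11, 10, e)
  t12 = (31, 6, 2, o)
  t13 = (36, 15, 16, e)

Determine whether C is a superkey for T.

Yes

All 13 rows have distinct C values, so C → (all attributes) holds and C is a superkey.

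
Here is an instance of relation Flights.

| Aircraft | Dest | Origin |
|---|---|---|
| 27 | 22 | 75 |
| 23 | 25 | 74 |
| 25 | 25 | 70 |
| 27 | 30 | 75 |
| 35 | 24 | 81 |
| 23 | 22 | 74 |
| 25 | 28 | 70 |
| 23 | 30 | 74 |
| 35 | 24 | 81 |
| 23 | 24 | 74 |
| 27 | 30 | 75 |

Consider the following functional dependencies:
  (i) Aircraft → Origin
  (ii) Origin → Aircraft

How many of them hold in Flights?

(i) Aircraft → Origin: every LHS value maps to a single RHS value — holds.
(ii) Origin → Aircraft: every LHS value maps to a single RHS value — holds.
2 of the 2 dependencies hold.

2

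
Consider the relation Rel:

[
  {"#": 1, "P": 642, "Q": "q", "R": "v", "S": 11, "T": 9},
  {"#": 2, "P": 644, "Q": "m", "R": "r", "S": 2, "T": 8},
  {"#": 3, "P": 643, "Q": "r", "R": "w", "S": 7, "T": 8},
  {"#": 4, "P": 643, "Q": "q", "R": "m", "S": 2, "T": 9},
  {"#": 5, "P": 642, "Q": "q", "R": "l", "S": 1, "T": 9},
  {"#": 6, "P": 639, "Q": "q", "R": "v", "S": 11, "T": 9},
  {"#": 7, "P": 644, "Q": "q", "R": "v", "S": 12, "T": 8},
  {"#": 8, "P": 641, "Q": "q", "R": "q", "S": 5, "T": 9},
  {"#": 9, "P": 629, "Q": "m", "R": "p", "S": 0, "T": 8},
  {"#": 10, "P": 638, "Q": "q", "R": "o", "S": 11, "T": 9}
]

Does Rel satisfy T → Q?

T=9: rows 1, 4, 5, 6, 8, 10 → Q = q, q, q, q, q, q ✓
T=8: rows 2, 3, 7, 9 → Q takes values {m, r, q} — violation
Two rows agree on T but differ on Q, so T → Q does not hold.

No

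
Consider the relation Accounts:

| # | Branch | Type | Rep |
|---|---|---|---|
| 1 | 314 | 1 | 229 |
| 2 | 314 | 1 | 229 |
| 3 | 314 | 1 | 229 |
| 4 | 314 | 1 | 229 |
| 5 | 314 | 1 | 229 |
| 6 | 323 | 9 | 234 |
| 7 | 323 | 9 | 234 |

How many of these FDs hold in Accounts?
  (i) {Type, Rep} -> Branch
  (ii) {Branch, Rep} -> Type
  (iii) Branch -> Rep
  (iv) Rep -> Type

4

(i) {Type, Rep} -> Branch: every LHS value maps to a single RHS value — holds.
(ii) {Branch, Rep} -> Type: every LHS value maps to a single RHS value — holds.
(iii) Branch -> Rep: every LHS value maps to a single RHS value — holds.
(iv) Rep -> Type: every LHS value maps to a single RHS value — holds.
4 of the 4 dependencies hold.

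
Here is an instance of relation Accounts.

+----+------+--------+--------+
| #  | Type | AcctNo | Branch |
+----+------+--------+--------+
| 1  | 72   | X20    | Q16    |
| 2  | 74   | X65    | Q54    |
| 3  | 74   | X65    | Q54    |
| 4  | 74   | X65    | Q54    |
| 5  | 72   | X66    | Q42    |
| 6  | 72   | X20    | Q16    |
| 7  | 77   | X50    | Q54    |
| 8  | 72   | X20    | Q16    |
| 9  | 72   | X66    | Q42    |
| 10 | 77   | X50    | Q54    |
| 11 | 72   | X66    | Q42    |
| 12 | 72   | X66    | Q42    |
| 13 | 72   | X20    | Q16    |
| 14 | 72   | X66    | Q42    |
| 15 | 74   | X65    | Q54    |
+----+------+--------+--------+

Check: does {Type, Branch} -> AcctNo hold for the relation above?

(Type=72, Branch=Q16): rows 1, 6, 8, 13 → AcctNo = X20, X20, X20, X20 ✓
(Type=74, Branch=Q54): rows 2, 3, 4, 15 → AcctNo = X65, X65, X65, X65 ✓
(Type=72, Branch=Q42): rows 5, 9, 11, 12, 14 → AcctNo = X66, X66, X66, X66, X66 ✓
(Type=77, Branch=Q54): rows 7, 10 → AcctNo = X50, X50 ✓
Every {Type, Branch} value is associated with a single AcctNo value, so {Type, Branch} -> AcctNo holds.

Yes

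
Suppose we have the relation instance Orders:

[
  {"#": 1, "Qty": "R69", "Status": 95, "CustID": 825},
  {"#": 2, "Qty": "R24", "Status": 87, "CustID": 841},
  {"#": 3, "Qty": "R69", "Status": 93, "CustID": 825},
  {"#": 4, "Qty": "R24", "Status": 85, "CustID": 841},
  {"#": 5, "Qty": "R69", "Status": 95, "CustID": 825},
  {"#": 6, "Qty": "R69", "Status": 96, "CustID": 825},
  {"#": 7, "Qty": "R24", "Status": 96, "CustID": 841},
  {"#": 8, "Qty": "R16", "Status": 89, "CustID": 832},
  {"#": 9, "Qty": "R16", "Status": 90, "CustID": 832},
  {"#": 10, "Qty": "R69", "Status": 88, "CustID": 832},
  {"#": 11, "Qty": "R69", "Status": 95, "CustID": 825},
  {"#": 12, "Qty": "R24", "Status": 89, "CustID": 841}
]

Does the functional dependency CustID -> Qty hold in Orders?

CustID=825: rows 1, 3, 5, 6, 11 → Qty = R69, R69, R69, R69, R69 ✓
CustID=841: rows 2, 4, 7, 12 → Qty = R24, R24, R24, R24 ✓
CustID=832: rows 8, 9, 10 → Qty takes values {R16, R69} — violation
Two rows agree on CustID but differ on Qty, so CustID -> Qty does not hold.

No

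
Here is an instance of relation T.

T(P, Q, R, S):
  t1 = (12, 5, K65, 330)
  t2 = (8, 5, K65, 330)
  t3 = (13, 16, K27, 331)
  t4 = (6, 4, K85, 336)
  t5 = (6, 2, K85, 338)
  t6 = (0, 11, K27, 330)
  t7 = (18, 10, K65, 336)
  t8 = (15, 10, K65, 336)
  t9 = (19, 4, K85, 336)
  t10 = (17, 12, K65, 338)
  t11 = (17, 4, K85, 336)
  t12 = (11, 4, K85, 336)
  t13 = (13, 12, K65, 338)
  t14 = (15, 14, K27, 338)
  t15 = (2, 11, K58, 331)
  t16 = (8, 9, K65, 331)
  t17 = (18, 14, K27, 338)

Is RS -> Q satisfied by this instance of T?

(R=K65, S=330): rows 1, 2 → Q = 5, 5 ✓
(R=K27, S=331): row 3 → Q = 16 ✓
(R=K85, S=336): rows 4, 9, 11, 12 → Q = 4, 4, 4, 4 ✓
(R=K85, S=338): row 5 → Q = 2 ✓
(R=K27, S=330): row 6 → Q = 11 ✓
(R=K65, S=336): rows 7, 8 → Q = 10, 10 ✓
(R=K65, S=338): rows 10, 13 → Q = 12, 12 ✓
(R=K27, S=338): rows 14, 17 → Q = 14, 14 ✓
(R=K58, S=331): row 15 → Q = 11 ✓
(R=K65, S=331): row 16 → Q = 9 ✓
Every RS value is associated with a single Q value, so RS -> Q holds.

Yes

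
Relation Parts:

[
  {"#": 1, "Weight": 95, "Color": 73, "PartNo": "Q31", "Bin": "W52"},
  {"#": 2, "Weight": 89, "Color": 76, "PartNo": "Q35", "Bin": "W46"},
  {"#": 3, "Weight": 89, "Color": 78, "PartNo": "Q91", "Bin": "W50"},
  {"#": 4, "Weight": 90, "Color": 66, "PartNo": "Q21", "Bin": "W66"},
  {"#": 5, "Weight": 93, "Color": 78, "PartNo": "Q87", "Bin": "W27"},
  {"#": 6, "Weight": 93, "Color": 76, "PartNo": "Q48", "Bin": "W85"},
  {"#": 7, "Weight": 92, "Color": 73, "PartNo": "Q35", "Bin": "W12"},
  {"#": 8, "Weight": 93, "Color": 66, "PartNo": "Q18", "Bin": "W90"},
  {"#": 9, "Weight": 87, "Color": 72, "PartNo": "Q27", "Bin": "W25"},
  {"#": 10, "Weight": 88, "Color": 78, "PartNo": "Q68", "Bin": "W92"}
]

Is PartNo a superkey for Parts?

Rows 2 and 7 have the same PartNo value PartNo=Q35 but are distinct tuples, so PartNo does not determine every attribute — not a superkey.

No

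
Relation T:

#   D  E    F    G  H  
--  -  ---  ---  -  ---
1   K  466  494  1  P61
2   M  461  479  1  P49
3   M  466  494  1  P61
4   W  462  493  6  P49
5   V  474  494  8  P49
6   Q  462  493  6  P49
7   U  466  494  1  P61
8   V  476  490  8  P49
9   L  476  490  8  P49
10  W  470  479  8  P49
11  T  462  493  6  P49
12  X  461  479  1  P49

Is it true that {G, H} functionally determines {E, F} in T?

No

(G=1, H=P61): rows 1, 3, 7 → {E,F} = (466, 494), (466, 494), (466, 494) ✓
(G=1, H=P49): rows 2, 12 → {E,F} = (461, 479), (461, 479) ✓
(G=6, H=P49): rows 4, 6, 11 → {E,F} = (462, 493), (462, 493), (462, 493) ✓
(G=8, H=P49): rows 5, 8, 9, 10 → {E,F} takes values {(474, 494), (476, 490), (470, 479)} — violation
Two rows agree on {G, H} but differ on {E, F}, so {G, H} → {E, F} does not hold.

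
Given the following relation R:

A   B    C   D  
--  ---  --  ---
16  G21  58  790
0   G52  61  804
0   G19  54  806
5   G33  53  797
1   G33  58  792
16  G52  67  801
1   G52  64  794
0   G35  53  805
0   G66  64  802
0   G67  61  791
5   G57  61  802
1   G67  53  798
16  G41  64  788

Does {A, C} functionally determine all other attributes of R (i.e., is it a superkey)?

Two distinct rows share (A=0, C=61), so {A, C} does not determine every attribute — not a superkey.

No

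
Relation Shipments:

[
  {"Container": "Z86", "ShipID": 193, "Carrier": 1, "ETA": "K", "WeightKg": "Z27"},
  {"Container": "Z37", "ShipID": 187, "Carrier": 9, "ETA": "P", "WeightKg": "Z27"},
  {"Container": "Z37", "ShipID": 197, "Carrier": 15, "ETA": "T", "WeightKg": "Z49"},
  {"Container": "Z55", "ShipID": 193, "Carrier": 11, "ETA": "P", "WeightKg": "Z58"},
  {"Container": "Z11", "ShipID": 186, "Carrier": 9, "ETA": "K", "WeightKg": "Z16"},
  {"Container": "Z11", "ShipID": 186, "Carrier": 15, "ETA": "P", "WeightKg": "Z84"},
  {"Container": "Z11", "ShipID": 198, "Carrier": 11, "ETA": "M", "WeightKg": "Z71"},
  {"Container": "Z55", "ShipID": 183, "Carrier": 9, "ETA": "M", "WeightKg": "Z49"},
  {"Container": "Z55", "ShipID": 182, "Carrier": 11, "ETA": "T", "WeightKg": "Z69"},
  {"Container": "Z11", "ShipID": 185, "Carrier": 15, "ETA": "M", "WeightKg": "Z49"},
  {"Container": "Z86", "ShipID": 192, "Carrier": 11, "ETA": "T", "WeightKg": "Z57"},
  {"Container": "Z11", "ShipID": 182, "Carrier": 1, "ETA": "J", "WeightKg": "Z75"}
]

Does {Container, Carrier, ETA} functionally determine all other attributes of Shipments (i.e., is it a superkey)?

All 12 rows have distinct {Container, Carrier, ETA} values, so {Container, Carrier, ETA} → (all attributes) holds and {Container, Carrier, ETA} is a superkey.

Yes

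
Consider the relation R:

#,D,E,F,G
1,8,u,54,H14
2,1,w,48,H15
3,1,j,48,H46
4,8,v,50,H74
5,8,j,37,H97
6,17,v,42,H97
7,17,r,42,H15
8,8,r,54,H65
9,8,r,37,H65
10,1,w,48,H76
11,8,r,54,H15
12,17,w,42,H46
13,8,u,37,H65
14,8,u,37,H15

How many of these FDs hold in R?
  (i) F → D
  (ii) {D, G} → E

1

(i) F → D: every LHS value maps to a single RHS value — holds.
(ii) {D, G} → E: (D=8, G=H65): rows 8, 9, 13 → E takes values {r, u} — violation; (D=8, G=H15): rows 11, 14 → E takes values {r, u} — violation — fails.
1 of the 2 dependencies holds.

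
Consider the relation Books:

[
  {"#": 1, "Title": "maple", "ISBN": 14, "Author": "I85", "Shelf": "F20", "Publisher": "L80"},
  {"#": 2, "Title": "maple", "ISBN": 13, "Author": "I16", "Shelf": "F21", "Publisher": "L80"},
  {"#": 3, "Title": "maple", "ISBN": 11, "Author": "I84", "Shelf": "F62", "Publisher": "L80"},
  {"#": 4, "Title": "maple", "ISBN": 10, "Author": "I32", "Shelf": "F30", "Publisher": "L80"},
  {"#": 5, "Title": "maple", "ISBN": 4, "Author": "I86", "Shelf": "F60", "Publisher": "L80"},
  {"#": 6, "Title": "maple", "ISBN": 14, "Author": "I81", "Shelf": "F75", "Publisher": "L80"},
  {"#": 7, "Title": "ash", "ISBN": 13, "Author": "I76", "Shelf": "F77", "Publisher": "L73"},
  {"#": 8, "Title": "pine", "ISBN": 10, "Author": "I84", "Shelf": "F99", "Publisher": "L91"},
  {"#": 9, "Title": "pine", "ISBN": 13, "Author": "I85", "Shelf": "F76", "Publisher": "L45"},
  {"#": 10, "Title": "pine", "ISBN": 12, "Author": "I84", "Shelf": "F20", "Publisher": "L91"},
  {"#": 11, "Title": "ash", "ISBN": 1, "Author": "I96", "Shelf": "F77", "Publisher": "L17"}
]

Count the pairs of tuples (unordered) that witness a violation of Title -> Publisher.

Title=maple: all 6 rows agree on Publisher — 0 pairs.
Title=ash: violating pairs (7,11) — 1 pair.
Title=pine: violating pairs (8,9), (9,10) — 2 pairs.

3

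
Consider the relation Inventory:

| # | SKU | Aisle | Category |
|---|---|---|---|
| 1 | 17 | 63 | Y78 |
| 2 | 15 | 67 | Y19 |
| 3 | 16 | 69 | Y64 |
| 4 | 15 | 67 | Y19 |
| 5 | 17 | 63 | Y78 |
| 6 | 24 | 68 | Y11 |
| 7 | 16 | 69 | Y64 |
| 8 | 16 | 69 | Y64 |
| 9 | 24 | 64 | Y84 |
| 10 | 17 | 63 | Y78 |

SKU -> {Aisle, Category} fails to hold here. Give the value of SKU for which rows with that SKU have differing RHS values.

SKU=17: rows 1, 5, 10 → {Aisle,Category} = (63, Y78), (63, Y78), (63, Y78) ✓
SKU=15: rows 2, 4 → {Aisle,Category} = (67, Y19), (67, Y19) ✓
SKU=16: rows 3, 7, 8 → {Aisle,Category} = (69, Y64), (69, Y64), (69, Y64) ✓
SKU=24: rows 6, 9 → {Aisle,Category} takes values {(68, Y11), (64, Y84)} — violation
The only SKU value with inconsistent RHS is SKU=24.

24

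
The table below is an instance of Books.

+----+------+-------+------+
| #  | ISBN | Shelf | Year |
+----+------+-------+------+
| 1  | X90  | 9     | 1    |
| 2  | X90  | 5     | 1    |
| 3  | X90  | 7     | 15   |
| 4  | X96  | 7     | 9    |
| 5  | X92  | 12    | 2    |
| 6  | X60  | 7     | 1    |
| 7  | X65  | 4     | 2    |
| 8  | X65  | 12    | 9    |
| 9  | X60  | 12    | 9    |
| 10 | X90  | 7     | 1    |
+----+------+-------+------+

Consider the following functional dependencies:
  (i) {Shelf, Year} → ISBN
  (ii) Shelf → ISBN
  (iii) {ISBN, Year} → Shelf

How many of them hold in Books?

(i) {Shelf, Year} → ISBN: (Shelf=7, Year=1): rows 6, 10 → ISBN takes values {X60, X90} — violation; (Shelf=12, Year=9): rows 8, 9 → ISBN takes values {X65, X60} — violation — fails.
(ii) Shelf → ISBN: Shelf=7: rows 3, 4, 6, 10 → ISBN takes values {X90, X96, X60} — violation; Shelf=12: rows 5, 8, 9 → ISBN takes values {X92, X65, X60} — violation — fails.
(iii) {ISBN, Year} → Shelf: (ISBN=X90, Year=1): rows 1, 2, 10 → Shelf takes values {9, 5, 7} — violation — fails.
None of the 3 dependencies hold.

0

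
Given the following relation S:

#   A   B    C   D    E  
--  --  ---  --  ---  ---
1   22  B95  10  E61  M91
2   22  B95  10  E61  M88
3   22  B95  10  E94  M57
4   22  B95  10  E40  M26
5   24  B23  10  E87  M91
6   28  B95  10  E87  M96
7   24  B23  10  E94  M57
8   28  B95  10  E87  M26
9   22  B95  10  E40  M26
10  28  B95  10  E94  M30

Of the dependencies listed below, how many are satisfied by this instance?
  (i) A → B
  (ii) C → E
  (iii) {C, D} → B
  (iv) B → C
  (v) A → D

2

(i) A → B: every LHS value maps to a single RHS value — holds.
(ii) C → E: C=10: rows 1, 2, 3, 4, 5, 6, 7, 8, 9, 10 → E takes values {M91, M88, M57, M26, M96, M30} — violation — fails.
(iii) {C, D} → B: (C=10, D=E94): rows 3, 7, 10 → B takes values {B95, B23} — violation; (C=10, D=E87): rows 5, 6, 8 → B takes values {B23, B95} — violation — fails.
(iv) B → C: every LHS value maps to a single RHS value — holds.
(v) A → D: A=22: rows 1, 2, 3, 4, 9 → D takes values {E61, E94, E40} — violation; A=24: rows 5, 7 → D takes values {E87, E94} — violation; A=28: rows 6, 8, 10 → D takes values {E87, E94} — violation — fails.
2 of the 5 dependencies hold.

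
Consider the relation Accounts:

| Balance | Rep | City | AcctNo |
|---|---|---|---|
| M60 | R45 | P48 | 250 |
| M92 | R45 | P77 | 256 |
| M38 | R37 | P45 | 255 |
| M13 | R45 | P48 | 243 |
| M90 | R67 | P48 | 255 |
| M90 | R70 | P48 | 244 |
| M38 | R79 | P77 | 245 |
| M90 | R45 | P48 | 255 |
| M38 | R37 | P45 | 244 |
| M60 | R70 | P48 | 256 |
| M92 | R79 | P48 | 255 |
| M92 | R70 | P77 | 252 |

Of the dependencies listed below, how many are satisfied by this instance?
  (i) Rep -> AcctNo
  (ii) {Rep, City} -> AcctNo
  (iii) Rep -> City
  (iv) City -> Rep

0

(i) Rep -> AcctNo: Rep=R45: 4 rows → AcctNo takes values {250, 256, 243, 255} — violation; Rep=R37: 2 rows → AcctNo takes values {255, 244} — violation; Rep=R70: 3 rows → AcctNo takes values {244, 256, 252} — violation; Rep=R79: 2 rows → AcctNo takes values {245, 255} — violation — fails.
(ii) {Rep, City} -> AcctNo: (Rep=R45, City=P48): 3 rows → AcctNo takes values {250, 243, 255} — violation; (Rep=R37, City=P45): 2 rows → AcctNo takes values {255, 244} — violation; (Rep=R70, City=P48): 2 rows → AcctNo takes values {244, 256} — violation — fails.
(iii) Rep -> City: Rep=R45: 4 rows → City takes values {P48, P77} — violation; Rep=R70: 3 rows → City takes values {P48, P77} — violation; Rep=R79: 2 rows → City takes values {P77, P48} — violation — fails.
(iv) City -> Rep: City=P48: 7 rows → Rep takes values {R45, R67, R70, R79} — violation; City=P77: 3 rows → Rep takes values {R45, R79, R70} — violation — fails.
None of the 4 dependencies hold.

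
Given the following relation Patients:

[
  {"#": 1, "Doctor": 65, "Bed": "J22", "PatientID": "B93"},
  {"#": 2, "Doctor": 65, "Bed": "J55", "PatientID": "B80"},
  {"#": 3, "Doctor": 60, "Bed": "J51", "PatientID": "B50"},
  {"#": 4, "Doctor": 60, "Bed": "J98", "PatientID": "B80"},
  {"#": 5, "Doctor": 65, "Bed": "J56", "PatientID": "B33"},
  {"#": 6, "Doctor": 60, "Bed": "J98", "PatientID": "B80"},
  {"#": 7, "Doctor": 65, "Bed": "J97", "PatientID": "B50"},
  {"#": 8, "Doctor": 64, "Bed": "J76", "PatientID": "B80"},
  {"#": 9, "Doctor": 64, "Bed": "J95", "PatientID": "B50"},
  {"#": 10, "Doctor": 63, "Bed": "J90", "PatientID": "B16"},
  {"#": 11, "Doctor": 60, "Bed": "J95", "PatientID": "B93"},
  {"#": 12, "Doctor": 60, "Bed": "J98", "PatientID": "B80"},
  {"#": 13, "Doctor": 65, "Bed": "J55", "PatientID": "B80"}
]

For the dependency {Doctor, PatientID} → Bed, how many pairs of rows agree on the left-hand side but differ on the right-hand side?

(Doctor=65, PatientID=B80): all 2 rows agree on Bed — 0 pairs.
(Doctor=60, PatientID=B80): all 3 rows agree on Bed — 0 pairs.

0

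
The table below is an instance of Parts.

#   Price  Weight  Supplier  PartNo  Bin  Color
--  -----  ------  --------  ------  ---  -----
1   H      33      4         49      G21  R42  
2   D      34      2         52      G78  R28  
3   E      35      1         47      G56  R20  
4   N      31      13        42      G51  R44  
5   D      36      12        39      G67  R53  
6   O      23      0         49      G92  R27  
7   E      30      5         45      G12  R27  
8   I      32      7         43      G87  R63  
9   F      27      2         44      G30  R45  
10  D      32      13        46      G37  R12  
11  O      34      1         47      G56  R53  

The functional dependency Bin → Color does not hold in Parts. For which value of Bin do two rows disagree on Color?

Bin=G21: row 1 → Color = R42 ✓
Bin=G78: row 2 → Color = R28 ✓
Bin=G56: rows 3, 11 → Color takes values {R20, R53} — violation
Bin=G51: row 4 → Color = R44 ✓
Bin=G67: row 5 → Color = R53 ✓
Bin=G92: row 6 → Color = R27 ✓
Bin=G12: row 7 → Color = R27 ✓
Bin=G87: row 8 → Color = R63 ✓
Bin=G30: row 9 → Color = R45 ✓
Bin=G37: row 10 → Color = R12 ✓
The only Bin value with inconsistent Color is Bin=G56.

G56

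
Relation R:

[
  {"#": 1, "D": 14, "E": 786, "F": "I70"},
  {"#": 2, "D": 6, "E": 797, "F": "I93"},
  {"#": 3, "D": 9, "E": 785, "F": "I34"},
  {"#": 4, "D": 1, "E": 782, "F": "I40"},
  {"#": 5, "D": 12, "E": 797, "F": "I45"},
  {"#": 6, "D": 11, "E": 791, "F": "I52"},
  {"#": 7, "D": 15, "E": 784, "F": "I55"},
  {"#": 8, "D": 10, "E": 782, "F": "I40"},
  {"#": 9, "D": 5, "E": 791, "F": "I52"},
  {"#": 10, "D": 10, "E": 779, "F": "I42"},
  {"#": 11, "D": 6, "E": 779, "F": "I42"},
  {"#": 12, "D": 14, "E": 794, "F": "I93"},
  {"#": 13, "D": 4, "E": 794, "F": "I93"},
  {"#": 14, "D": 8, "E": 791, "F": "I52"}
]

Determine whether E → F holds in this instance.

E=786: row 1 → F = I70 ✓
E=797: rows 2, 5 → F takes values {I93, I45} — violation
E=785: row 3 → F = I34 ✓
E=782: rows 4, 8 → F = I40, I40 ✓
E=791: rows 6, 9, 14 → F = I52, I52, I52 ✓
E=784: row 7 → F = I55 ✓
E=779: rows 10, 11 → F = I42, I42 ✓
E=794: rows 12, 13 → F = I93, I93 ✓
Two rows agree on E but differ on F, so E → F does not hold.

No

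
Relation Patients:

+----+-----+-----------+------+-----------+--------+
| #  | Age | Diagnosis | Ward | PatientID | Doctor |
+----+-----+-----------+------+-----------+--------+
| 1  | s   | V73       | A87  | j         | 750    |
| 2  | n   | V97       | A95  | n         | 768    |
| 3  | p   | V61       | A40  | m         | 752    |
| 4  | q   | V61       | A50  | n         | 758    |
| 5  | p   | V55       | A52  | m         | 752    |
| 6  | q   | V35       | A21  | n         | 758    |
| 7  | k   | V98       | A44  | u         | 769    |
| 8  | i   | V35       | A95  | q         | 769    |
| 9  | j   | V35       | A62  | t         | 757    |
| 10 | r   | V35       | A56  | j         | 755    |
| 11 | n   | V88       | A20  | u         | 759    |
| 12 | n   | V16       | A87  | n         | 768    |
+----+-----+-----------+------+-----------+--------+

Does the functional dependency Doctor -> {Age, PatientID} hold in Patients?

No

Doctor=750: row 1 → {Age,PatientID} = (s, j) ✓
Doctor=768: rows 2, 12 → {Age,PatientID} = (n, n), (n, n) ✓
Doctor=752: rows 3, 5 → {Age,PatientID} = (p, m), (p, m) ✓
Doctor=758: rows 4, 6 → {Age,PatientID} = (q, n), (q, n) ✓
Doctor=769: rows 7, 8 → {Age,PatientID} takes values {(k, u), (i, q)} — violation
Doctor=757: row 9 → {Age,PatientID} = (j, t) ✓
Doctor=755: row 10 → {Age,PatientID} = (r, j) ✓
Doctor=759: row 11 → {Age,PatientID} = (n, u) ✓
Two rows agree on Doctor but differ on {Age, PatientID}, so Doctor -> {Age, PatientID} does not hold.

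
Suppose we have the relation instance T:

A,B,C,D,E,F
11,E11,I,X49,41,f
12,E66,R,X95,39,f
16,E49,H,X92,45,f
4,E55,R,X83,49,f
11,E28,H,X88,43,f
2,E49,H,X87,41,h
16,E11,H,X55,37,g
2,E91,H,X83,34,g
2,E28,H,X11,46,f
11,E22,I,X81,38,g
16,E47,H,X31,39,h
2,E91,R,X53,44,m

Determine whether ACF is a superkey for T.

All 12 rows have distinct ACF values, so ACF → (all attributes) holds and ACF is a superkey.

Yes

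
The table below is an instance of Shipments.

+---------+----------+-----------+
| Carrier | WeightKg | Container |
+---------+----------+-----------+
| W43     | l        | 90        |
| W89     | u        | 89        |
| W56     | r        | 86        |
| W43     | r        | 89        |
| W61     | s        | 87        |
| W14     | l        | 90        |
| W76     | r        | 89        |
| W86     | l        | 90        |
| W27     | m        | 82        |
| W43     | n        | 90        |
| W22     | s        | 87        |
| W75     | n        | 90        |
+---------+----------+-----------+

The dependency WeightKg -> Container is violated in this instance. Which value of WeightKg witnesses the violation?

r

WeightKg=l: 3 rows → Container = 90, 90, 90 ✓
WeightKg=u: 1 row → Container = 89 ✓
WeightKg=r: 3 rows → Container takes values {86, 89} — violation
WeightKg=s: 2 rows → Container = 87, 87 ✓
WeightKg=m: 1 row → Container = 82 ✓
WeightKg=n: 2 rows → Container = 90, 90 ✓
The only WeightKg value with inconsistent Container is WeightKg=r.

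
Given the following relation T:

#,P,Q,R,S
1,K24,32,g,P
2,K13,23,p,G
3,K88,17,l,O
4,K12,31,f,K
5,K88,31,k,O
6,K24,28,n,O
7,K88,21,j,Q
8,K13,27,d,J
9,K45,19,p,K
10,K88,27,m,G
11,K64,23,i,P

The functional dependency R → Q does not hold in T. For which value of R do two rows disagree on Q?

p

R=g: row 1 → Q = 32 ✓
R=p: rows 2, 9 → Q takes values {23, 19} — violation
R=l: row 3 → Q = 17 ✓
R=f: row 4 → Q = 31 ✓
R=k: row 5 → Q = 31 ✓
R=n: row 6 → Q = 28 ✓
R=j: row 7 → Q = 21 ✓
R=d: row 8 → Q = 27 ✓
R=m: row 10 → Q = 27 ✓
R=i: row 11 → Q = 23 ✓
The only R value with inconsistent Q is R=p.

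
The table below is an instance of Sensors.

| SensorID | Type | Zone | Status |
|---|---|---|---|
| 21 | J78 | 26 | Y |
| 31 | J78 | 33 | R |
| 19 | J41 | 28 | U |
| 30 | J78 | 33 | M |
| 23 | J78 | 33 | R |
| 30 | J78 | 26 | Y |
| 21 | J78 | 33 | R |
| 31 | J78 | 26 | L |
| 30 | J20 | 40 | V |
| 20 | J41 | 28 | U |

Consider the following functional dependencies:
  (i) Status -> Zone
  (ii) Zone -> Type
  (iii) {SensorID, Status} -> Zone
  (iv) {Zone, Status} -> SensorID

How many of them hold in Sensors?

3

(i) Status -> Zone: every LHS value maps to a single RHS value — holds.
(ii) Zone -> Type: every LHS value maps to a single RHS value — holds.
(iii) {SensorID, Status} -> Zone: every LHS value maps to a single RHS value — holds.
(iv) {Zone, Status} -> SensorID: (Zone=26, Status=Y): 2 rows → SensorID takes values {21, 30} — violation; (Zone=33, Status=R): 3 rows → SensorID takes values {31, 23, 21} — violation; (Zone=28, Status=U): 2 rows → SensorID takes values {19, 20} — violation — fails.
3 of the 4 dependencies hold.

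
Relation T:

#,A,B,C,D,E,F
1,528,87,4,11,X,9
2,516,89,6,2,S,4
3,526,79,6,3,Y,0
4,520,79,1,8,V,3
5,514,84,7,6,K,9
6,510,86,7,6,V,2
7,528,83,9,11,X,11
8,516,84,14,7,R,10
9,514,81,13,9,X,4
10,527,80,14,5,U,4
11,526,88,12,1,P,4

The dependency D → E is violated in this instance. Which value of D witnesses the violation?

6

D=11: rows 1, 7 → E = X, X ✓
D=2: row 2 → E = S ✓
D=3: row 3 → E = Y ✓
D=8: row 4 → E = V ✓
D=6: rows 5, 6 → E takes values {K, V} — violation
D=7: row 8 → E = R ✓
D=9: row 9 → E = X ✓
D=5: row 10 → E = U ✓
D=1: row 11 → E = P ✓
The only D value with inconsistent E is D=6.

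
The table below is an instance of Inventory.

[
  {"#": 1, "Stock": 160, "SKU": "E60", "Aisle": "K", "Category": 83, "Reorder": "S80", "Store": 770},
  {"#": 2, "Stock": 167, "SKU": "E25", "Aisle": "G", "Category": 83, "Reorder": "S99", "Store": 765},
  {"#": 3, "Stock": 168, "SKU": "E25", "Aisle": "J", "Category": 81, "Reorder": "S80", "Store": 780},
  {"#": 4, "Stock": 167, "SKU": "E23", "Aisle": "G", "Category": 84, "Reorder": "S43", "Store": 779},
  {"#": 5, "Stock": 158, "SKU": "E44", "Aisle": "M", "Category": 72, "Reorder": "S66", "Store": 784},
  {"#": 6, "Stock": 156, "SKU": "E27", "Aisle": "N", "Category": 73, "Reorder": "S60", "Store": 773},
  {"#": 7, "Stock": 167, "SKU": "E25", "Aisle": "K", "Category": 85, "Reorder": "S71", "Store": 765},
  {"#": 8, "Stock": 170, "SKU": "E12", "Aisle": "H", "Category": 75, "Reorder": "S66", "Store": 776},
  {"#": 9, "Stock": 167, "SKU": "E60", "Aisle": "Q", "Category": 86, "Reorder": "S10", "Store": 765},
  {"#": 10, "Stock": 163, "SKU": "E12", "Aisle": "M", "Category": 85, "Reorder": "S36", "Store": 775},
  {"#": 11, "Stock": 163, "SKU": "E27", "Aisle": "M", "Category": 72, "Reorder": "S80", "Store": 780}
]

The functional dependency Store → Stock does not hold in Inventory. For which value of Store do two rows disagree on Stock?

Store=770: row 1 → Stock = 160 ✓
Store=765: rows 2, 7, 9 → Stock = 167, 167, 167 ✓
Store=780: rows 3, 11 → Stock takes values {168, 163} — violation
Store=779: row 4 → Stock = 167 ✓
Store=784: row 5 → Stock = 158 ✓
Store=773: row 6 → Stock = 156 ✓
Store=776: row 8 → Stock = 170 ✓
Store=775: row 10 → Stock = 163 ✓
The only Store value with inconsistent Stock is Store=780.

780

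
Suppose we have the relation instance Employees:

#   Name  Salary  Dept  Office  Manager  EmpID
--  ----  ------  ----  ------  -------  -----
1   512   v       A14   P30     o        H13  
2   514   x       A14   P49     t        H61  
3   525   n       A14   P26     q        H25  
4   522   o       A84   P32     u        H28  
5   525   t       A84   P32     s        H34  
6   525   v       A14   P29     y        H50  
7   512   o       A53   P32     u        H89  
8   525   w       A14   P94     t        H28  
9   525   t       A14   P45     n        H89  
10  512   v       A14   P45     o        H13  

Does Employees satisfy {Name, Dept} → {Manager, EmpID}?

No

(Name=512, Dept=A14): rows 1, 10 → {Manager,EmpID} = (o, H13), (o, H13) ✓
(Name=514, Dept=A14): row 2 → {Manager,EmpID} = (t, H61) ✓
(Name=525, Dept=A14): rows 3, 6, 8, 9 → {Manager,EmpID} takes values {(q, H25), (y, H50), (t, H28), (n, H89)} — violation
(Name=522, Dept=A84): row 4 → {Manager,EmpID} = (u, H28) ✓
(Name=525, Dept=A84): row 5 → {Manager,EmpID} = (s, H34) ✓
(Name=512, Dept=A53): row 7 → {Manager,EmpID} = (u, H89) ✓
Two rows agree on {Name, Dept} but differ on {Manager, EmpID}, so {Name, Dept} → {Manager, EmpID} does not hold.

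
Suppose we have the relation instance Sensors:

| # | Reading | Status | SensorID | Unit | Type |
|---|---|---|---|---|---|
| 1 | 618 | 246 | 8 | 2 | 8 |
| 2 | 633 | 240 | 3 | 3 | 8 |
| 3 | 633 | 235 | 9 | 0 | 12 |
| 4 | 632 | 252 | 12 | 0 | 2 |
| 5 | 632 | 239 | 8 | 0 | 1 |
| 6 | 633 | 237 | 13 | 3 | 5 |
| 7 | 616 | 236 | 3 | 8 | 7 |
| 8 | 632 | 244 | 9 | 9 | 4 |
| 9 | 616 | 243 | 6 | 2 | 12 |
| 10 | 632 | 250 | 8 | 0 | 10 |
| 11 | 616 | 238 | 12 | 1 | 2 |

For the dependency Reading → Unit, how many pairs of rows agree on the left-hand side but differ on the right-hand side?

Reading=633: violating pairs (2,3), (3,6) — 2 pairs.
Reading=632: violating pairs (4,8), (5,8), (8,10) — 3 pairs.
Reading=616: violating pairs (7,9), (7,11), (9,11) — 3 pairs.

8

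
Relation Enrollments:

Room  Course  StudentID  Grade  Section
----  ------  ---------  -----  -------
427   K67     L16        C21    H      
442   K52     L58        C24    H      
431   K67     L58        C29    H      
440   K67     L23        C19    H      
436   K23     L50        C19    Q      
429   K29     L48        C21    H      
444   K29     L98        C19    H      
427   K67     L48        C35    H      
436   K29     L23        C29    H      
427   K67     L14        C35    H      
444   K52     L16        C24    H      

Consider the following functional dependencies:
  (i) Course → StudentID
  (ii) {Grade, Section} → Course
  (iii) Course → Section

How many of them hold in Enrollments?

1

(i) Course → StudentID: Course=K67: 5 rows → StudentID takes values {L16, L58, L23, L48, L14} — violation; Course=K52: 2 rows → StudentID takes values {L58, L16} — violation; Course=K29: 3 rows → StudentID takes values {L48, L98, L23} — violation — fails.
(ii) {Grade, Section} → Course: (Grade=C21, Section=H): 2 rows → Course takes values {K67, K29} — violation; (Grade=C29, Section=H): 2 rows → Course takes values {K67, K29} — violation; (Grade=C19, Section=H): 2 rows → Course takes values {K67, K29} — violation — fails.
(iii) Course → Section: every LHS value maps to a single RHS value — holds.
1 of the 3 dependencies holds.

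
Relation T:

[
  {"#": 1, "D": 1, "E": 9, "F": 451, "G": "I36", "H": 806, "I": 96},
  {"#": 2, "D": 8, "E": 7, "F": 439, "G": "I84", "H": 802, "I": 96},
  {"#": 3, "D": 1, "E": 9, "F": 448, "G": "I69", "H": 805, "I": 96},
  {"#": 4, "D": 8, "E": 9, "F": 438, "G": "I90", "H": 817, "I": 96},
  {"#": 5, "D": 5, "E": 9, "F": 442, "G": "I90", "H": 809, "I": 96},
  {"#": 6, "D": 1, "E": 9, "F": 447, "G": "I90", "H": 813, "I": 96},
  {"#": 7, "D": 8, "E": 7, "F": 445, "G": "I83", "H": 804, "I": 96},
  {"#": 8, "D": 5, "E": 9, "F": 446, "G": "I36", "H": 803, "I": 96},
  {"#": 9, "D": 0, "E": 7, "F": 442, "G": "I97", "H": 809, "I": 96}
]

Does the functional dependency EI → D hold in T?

No

(E=9, I=96): rows 1, 3, 4, 5, 6, 8 → D takes values {1, 8, 5} — violation
(E=7, I=96): rows 2, 7, 9 → D takes values {8, 0} — violation
Two rows agree on EI but differ on D, so EI → D does not hold.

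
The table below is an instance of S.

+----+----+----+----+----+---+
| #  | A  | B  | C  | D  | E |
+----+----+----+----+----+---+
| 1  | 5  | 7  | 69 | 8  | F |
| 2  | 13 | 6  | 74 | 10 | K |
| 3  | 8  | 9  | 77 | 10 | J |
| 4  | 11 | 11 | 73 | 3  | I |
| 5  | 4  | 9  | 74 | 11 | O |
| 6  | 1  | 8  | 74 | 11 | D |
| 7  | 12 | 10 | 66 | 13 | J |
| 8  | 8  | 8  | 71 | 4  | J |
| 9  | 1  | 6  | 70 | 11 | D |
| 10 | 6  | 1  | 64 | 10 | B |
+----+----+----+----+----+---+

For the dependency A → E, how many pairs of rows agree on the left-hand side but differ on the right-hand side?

0

A=8: all 2 rows agree on E — 0 pairs.
A=1: all 2 rows agree on E — 0 pairs.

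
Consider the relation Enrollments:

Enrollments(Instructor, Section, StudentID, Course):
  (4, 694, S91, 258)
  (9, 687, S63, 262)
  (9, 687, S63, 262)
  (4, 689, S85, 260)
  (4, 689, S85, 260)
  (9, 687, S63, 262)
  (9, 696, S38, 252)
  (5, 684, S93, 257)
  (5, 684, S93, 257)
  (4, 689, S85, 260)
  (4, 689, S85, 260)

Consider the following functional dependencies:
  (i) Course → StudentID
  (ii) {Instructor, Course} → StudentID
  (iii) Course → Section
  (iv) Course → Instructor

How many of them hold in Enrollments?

4

(i) Course → StudentID: every LHS value maps to a single RHS value — holds.
(ii) {Instructor, Course} → StudentID: every LHS value maps to a single RHS value — holds.
(iii) Course → Section: every LHS value maps to a single RHS value — holds.
(iv) Course → Instructor: every LHS value maps to a single RHS value — holds.
4 of the 4 dependencies hold.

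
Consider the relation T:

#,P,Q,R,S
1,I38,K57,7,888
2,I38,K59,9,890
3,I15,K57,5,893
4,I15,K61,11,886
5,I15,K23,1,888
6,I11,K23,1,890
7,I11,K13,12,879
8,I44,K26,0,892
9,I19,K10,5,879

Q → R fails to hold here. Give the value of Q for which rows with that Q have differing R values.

K57

Q=K57: rows 1, 3 → R takes values {7, 5} — violation
Q=K59: row 2 → R = 9 ✓
Q=K61: row 4 → R = 11 ✓
Q=K23: rows 5, 6 → R = 1, 1 ✓
Q=K13: row 7 → R = 12 ✓
Q=K26: row 8 → R = 0 ✓
Q=K10: row 9 → R = 5 ✓
The only Q value with inconsistent R is Q=K57.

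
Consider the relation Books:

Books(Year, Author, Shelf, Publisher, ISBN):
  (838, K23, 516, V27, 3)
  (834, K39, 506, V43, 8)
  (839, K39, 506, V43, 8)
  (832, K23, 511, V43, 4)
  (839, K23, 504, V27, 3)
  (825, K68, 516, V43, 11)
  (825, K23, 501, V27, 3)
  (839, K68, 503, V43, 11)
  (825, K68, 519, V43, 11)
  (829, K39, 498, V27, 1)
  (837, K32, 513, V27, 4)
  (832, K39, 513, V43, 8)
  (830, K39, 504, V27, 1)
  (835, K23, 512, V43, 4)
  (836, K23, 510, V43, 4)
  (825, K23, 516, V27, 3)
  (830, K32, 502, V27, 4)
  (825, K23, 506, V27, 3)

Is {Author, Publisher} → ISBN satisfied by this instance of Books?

(Author=K23, Publisher=V27): 5 rows → ISBN = 3, 3, 3, 3, 3 ✓
(Author=K39, Publisher=V43): 3 rows → ISBN = 8, 8, 8 ✓
(Author=K23, Publisher=V43): 3 rows → ISBN = 4, 4, 4 ✓
(Author=K68, Publisher=V43): 3 rows → ISBN = 11, 11, 11 ✓
(Author=K39, Publisher=V27): 2 rows → ISBN = 1, 1 ✓
(Author=K32, Publisher=V27): 2 rows → ISBN = 4, 4 ✓
Every {Author, Publisher} value is associated with a single ISBN value, so {Author, Publisher} → ISBN holds.

Yes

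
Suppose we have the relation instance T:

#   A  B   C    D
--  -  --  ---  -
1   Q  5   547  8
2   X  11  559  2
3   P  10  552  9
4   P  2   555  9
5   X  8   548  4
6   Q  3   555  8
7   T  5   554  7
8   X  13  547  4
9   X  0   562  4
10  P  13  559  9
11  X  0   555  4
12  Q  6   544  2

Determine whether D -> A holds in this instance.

No

D=8: rows 1, 6 → A = Q, Q ✓
D=2: rows 2, 12 → A takes values {X, Q} — violation
D=9: rows 3, 4, 10 → A = P, P, P ✓
D=4: rows 5, 8, 9, 11 → A = X, X, X, X ✓
D=7: row 7 → A = T ✓
Two rows agree on D but differ on A, so D -> A does not hold.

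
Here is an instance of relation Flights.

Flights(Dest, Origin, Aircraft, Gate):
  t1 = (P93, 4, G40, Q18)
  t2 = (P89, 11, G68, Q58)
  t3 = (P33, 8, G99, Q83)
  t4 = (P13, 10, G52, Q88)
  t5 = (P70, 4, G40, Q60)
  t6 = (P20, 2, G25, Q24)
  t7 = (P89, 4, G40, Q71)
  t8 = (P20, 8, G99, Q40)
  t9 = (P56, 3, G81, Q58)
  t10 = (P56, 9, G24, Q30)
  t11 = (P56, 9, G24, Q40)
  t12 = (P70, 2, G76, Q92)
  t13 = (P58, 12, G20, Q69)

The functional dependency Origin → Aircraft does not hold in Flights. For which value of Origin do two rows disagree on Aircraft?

2

Origin=4: rows 1, 5, 7 → Aircraft = G40, G40, G40 ✓
Origin=11: row 2 → Aircraft = G68 ✓
Origin=8: rows 3, 8 → Aircraft = G99, G99 ✓
Origin=10: row 4 → Aircraft = G52 ✓
Origin=2: rows 6, 12 → Aircraft takes values {G25, G76} — violation
Origin=3: row 9 → Aircraft = G81 ✓
Origin=9: rows 10, 11 → Aircraft = G24, G24 ✓
Origin=12: row 13 → Aircraft = G20 ✓
The only Origin value with inconsistent Aircraft is Origin=2.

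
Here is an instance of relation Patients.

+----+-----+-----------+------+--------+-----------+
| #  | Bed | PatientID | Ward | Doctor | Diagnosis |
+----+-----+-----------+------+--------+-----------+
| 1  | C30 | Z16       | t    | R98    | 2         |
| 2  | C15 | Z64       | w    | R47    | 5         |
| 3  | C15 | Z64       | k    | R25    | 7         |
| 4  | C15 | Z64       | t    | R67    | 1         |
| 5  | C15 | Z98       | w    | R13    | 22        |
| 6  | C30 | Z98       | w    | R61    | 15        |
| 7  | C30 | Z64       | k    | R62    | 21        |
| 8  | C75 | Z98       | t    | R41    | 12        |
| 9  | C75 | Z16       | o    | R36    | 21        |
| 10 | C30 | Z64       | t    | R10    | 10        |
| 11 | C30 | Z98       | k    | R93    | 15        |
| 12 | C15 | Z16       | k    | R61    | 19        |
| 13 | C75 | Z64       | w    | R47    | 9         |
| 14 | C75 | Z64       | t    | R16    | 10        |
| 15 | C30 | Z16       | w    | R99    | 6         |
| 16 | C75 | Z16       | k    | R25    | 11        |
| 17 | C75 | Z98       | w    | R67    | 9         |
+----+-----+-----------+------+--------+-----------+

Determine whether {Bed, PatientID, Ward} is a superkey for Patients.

All 17 rows have distinct {Bed, PatientID, Ward} values, so {Bed, PatientID, Ward} → (all attributes) holds and {Bed, PatientID, Ward} is a superkey.

Yes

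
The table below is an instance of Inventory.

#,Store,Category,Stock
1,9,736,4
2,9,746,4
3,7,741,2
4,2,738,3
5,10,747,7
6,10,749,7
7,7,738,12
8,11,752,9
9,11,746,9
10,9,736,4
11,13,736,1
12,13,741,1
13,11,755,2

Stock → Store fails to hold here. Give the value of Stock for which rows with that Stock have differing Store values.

Stock=4: rows 1, 2, 10 → Store = 9, 9, 9 ✓
Stock=2: rows 3, 13 → Store takes values {7, 11} — violation
Stock=3: row 4 → Store = 2 ✓
Stock=7: rows 5, 6 → Store = 10, 10 ✓
Stock=12: row 7 → Store = 7 ✓
Stock=9: rows 8, 9 → Store = 11, 11 ✓
Stock=1: rows 11, 12 → Store = 13, 13 ✓
The only Stock value with inconsistent Store is Stock=2.

2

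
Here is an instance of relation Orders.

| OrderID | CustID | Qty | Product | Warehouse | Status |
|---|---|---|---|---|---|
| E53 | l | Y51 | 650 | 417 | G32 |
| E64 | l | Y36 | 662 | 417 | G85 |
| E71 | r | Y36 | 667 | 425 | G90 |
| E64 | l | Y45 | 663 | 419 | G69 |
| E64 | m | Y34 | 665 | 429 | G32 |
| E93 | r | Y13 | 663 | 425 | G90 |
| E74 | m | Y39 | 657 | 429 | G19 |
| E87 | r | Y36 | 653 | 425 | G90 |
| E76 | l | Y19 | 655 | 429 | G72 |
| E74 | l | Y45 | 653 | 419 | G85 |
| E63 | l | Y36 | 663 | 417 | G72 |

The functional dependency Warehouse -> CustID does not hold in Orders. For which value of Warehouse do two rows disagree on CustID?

429

Warehouse=417: 3 rows → CustID = l, l, l ✓
Warehouse=425: 3 rows → CustID = r, r, r ✓
Warehouse=419: 2 rows → CustID = l, l ✓
Warehouse=429: 3 rows → CustID takes values {m, l} — violation
The only Warehouse value with inconsistent CustID is Warehouse=429.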